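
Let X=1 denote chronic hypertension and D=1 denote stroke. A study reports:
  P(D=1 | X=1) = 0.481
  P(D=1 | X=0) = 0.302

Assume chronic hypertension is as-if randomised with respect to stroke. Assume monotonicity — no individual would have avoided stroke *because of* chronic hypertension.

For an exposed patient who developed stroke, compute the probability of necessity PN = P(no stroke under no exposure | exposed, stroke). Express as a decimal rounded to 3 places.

Let p₁ = 0.481, p₀ = 0.302.
Under exogeneity and monotonicity, PN = (p₁ − p₀) / p₁.
PN = (0.481 − 0.302) / 0.481 = 0.179 / 0.481 ≈ 0.3721

PN ≈ 0.372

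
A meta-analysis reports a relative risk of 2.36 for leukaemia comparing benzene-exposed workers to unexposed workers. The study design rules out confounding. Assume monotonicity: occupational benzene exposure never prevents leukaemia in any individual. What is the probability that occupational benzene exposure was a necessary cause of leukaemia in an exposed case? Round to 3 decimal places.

Under exogeneity and monotonicity, PN = (RR − 1) / RR = 1 − 1/RR.
PN = (2.36 − 1) / 2.36 = 1.36 / 2.36 ≈ 0.5763

PN ≈ 0.576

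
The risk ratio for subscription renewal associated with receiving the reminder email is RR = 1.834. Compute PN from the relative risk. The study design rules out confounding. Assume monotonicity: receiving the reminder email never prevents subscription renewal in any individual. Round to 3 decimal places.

Under exogeneity and monotonicity, PN = (RR − 1) / RR = 1 − 1/RR.
PN = (1.834 − 1) / 1.834 = 0.834 / 1.834 ≈ 0.4547

PN ≈ 0.455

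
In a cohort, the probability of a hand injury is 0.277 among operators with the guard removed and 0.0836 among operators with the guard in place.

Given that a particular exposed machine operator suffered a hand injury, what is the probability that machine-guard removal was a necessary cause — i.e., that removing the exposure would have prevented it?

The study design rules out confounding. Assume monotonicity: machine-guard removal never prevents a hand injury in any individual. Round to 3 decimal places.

PN ≈ 0.698

Let p₁ = 0.277, p₀ = 0.0836.
Under exogeneity and monotonicity, PN = (p₁ − p₀) / p₁.
PN = (0.277 − 0.0836) / 0.277 = 0.1934 / 0.277 ≈ 0.6982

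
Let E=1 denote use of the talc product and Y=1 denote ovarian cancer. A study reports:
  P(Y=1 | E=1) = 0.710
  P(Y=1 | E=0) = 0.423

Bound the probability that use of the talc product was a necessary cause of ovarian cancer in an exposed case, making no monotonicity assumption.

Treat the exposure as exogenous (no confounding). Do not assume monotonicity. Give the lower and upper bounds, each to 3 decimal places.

0.404 ≤ PN ≤ 0.813

Let p₁ = 0.71, p₀ = 0.423.
Under exogeneity alone the bounds on PN are max{0,(p₁−p₀)/p₁} ≤ PN ≤ min{1,(1−p₀)/p₁}.
  lower = (p₁ − p₀)/p₁ = 0.287 / 0.71 ≈ 0.4042
  upper = min{1, (1 − p₀)/p₁} = 0.577 / 0.71 ≈ 0.8127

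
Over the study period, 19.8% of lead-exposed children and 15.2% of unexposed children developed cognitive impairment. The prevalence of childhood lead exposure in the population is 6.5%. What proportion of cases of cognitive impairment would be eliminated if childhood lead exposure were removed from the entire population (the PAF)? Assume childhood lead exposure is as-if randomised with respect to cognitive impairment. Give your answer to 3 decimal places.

PAF ≈ 0.019

p₁ = 0.198, p₀ = 0.152.
Overall risk P(Y=1) = π·p₁ + (1−π)·p₀ = 0.065×0.198 + 0.935×0.152 = 0.15499.
Under exogeneity, PAF = [P(Y=1) − p₀] / P(Y=1).
PAF = (0.15499 − 0.152) / 0.15499 ≈ 0.0193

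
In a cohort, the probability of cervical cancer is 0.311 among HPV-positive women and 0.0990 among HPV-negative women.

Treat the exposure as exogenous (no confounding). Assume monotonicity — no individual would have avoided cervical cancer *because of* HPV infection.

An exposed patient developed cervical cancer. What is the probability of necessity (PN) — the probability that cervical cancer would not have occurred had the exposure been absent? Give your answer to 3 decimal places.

PN ≈ 0.682

Let p₁ = 0.311, p₀ = 0.099.
Under exogeneity and monotonicity, PN = (p₁ − p₀) / p₁.
PN = (0.311 − 0.099) / 0.311 = 0.212 / 0.311 ≈ 0.6817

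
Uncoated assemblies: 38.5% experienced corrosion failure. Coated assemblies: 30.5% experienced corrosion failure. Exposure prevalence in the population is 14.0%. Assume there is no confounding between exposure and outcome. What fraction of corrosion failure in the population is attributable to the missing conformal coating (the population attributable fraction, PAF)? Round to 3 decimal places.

PAF ≈ 0.035

p₁ = 0.385, p₀ = 0.305.
Overall risk P(Y=1) = π·p₁ + (1−π)·p₀ = 0.14×0.385 + 0.86×0.305 = 0.3162.
Under exogeneity, PAF = [P(Y=1) − p₀] / P(Y=1).
PAF = (0.3162 − 0.305) / 0.3162 ≈ 0.0354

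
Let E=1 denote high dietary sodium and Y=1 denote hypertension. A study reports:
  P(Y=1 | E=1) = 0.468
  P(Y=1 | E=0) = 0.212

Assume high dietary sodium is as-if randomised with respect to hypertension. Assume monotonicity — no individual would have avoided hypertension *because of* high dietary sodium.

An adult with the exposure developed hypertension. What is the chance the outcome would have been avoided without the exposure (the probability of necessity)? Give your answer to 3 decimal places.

PN ≈ 0.547

Let p₁ = 0.468, p₀ = 0.212.
Under exogeneity and monotonicity, PN = (p₁ − p₀) / p₁.
PN = (0.468 − 0.212) / 0.468 = 0.256 / 0.468 ≈ 0.5470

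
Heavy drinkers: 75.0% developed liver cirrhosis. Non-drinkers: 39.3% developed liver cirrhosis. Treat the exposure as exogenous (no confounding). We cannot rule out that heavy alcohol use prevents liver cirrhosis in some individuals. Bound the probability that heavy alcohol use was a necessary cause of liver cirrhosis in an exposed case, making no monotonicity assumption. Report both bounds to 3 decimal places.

0.476 ≤ PN ≤ 0.809

p₁ = 0.75, p₀ = 0.393.
Under exogeneity alone the bounds on PN are max{0,(p₁−p₀)/p₁} ≤ PN ≤ min{1,(1−p₀)/p₁}.
  lower = (p₁ − p₀)/p₁ = 0.357 / 0.75 ≈ 0.4760
  upper = min{1, (1 − p₀)/p₁} = 0.607 / 0.75 ≈ 0.8093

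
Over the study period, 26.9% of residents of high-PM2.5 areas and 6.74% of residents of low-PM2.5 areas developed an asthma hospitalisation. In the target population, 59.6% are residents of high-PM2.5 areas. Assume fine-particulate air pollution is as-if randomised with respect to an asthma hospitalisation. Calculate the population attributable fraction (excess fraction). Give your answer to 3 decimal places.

p₁ = 0.269, p₀ = 0.0674.
Overall risk P(Y=1) = π·p₁ + (1−π)·p₀ = 0.596×0.269 + 0.404×0.0674 = 0.18755.
Under exogeneity, PAF = [P(Y=1) − p₀] / P(Y=1).
PAF = (0.18755 − 0.0674) / 0.18755 ≈ 0.6406

PAF ≈ 0.641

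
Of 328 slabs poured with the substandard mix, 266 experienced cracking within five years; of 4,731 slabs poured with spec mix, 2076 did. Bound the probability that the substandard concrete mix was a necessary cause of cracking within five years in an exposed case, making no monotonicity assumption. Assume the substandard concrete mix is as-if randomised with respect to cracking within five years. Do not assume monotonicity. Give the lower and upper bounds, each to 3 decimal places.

p₁ = P(outcome | exposed) = 266/328 = 0.81098
p₀ = P(outcome | unexposed) = 2076/4731 = 0.43881
Under exogeneity alone the bounds on PN are max{0,(p₁−p₀)/p₁} ≤ PN ≤ min{1,(1−p₀)/p₁}.
  lower = (p₁ − p₀)/p₁ = 0.37217 / 0.81098 ≈ 0.4589
  upper = min{1, (1 − p₀)/p₁} = 0.56119 / 0.81098 ≈ 0.6920

0.459 ≤ PN ≤ 0.692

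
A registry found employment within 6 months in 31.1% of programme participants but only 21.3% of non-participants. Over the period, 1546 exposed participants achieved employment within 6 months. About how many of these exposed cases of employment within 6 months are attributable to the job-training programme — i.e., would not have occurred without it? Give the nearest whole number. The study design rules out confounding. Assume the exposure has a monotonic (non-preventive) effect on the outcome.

about 487 cases

p₁ = 0.311, p₀ = 0.213.
PN = (p₁ − p₀)/p₁ = (0.311 − 0.213) / 0.311 ≈ 0.31511.
Attributable cases ≈ PN × (exposed cases) = 0.31511 × 1546 ≈ 487.16.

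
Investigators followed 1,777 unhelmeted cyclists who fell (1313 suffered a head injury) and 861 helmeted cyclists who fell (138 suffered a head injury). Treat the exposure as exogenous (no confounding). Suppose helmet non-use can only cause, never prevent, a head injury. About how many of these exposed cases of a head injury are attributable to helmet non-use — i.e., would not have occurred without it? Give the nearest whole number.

p₁ = P(outcome | exposed) = 1313/1777 = 0.73889
p₀ = P(outcome | unexposed) = 138/861 = 0.16028
PN = (p₁ − p₀)/p₁ = (0.73889 − 0.16028) / 0.73889 ≈ 0.78308.
Attributable cases ≈ PN × (exposed cases) = 0.78308 × 1313 ≈ 1028.18.

about 1028 cases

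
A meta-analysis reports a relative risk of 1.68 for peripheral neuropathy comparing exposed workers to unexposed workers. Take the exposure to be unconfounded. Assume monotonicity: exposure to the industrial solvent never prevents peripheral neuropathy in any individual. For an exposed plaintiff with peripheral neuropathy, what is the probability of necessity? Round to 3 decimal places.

Under exogeneity and monotonicity, PN = (RR − 1) / RR = 1 − 1/RR.
PN = (1.68 − 1) / 1.68 = 0.68 / 1.68 ≈ 0.4048

PN ≈ 0.405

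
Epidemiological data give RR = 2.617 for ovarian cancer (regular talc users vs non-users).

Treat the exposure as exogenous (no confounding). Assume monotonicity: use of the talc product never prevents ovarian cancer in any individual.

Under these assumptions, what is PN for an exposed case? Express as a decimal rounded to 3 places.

PN ≈ 0.618

Under exogeneity and monotonicity, PN = (RR − 1) / RR = 1 − 1/RR.
PN = (2.617 − 1) / 2.617 = 1.617 / 2.617 ≈ 0.6179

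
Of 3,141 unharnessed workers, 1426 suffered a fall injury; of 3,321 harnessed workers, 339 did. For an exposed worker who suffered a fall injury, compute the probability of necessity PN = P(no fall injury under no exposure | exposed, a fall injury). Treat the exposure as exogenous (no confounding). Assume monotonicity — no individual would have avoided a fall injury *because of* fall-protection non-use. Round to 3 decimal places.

PN ≈ 0.775

p₁ = P(outcome | exposed) = 1426/3141 = 0.454
p₀ = P(outcome | unexposed) = 339/3321 = 0.10208
Under exogeneity and monotonicity, PN = (p₁ − p₀) / p₁.
PN = (0.454 − 0.10208) / 0.454 = 0.35192 / 0.454 ≈ 0.7752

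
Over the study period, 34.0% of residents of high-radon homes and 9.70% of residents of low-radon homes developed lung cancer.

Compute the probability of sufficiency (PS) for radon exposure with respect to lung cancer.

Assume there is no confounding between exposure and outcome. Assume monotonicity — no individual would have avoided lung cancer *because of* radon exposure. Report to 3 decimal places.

p₁ = 0.34, p₀ = 0.097.
Under exogeneity and monotonicity, PS = (p₁ − p₀) / (1 − p₀).
PS = (0.34 − 0.097) / (1 − 0.097) = 0.243 / 0.903 ≈ 0.2691

PS ≈ 0.269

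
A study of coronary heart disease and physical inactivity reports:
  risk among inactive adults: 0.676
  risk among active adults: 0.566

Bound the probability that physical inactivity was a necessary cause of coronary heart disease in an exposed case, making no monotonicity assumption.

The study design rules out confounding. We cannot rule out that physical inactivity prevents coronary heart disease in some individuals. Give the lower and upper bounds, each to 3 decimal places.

Let p₁ = 0.676, p₀ = 0.566.
Under exogeneity alone the bounds on PN are max{0,(p₁−p₀)/p₁} ≤ PN ≤ min{1,(1−p₀)/p₁}.
  lower = (p₁ − p₀)/p₁ = 0.11 / 0.676 ≈ 0.1627
  upper = min{1, (1 − p₀)/p₁} = 0.434 / 0.676 ≈ 0.6420

0.163 ≤ PN ≤ 0.642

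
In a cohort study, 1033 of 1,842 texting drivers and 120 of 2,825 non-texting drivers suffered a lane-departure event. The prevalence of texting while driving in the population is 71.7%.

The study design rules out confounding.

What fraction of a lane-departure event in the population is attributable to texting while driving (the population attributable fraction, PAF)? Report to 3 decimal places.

p₁ = P(outcome | exposed) = 1033/1842 = 0.5608
p₀ = P(outcome | unexposed) = 120/2825 = 0.042478
Overall risk P(Y=1) = π·p₁ + (1−π)·p₀ = 0.717×0.5608 + 0.283×0.042478 = 0.41412.
Under exogeneity, PAF = [P(Y=1) − p₀] / P(Y=1).
PAF = (0.41412 − 0.042478) / 0.41412 ≈ 0.8974

PAF ≈ 0.897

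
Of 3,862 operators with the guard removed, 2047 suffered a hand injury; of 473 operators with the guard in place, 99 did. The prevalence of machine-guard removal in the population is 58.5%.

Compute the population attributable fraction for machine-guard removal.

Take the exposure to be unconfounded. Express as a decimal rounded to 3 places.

PAF ≈ 0.473

p₁ = P(outcome | exposed) = 2047/3862 = 0.53004
p₀ = P(outcome | unexposed) = 99/473 = 0.2093
Overall risk P(Y=1) = π·p₁ + (1−π)·p₀ = 0.585×0.53004 + 0.415×0.2093 = 0.39693.
Under exogeneity, PAF = [P(Y=1) − p₀] / P(Y=1).
PAF = (0.39693 − 0.2093) / 0.39693 ≈ 0.4727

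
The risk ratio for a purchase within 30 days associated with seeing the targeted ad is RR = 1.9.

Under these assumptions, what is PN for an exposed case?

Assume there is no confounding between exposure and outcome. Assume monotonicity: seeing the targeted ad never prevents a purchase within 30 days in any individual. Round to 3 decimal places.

Under exogeneity and monotonicity, PN = (RR − 1) / RR = 1 − 1/RR.
PN = (1.9 − 1) / 1.9 = 0.9 / 1.9 ≈ 0.4737

PN ≈ 0.474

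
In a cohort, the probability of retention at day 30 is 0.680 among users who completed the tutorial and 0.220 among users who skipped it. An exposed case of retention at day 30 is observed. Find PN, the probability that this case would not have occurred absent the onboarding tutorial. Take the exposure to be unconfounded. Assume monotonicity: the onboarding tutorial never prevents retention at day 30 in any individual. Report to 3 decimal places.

PN ≈ 0.676

Let p₁ = 0.68, p₀ = 0.22.
Under exogeneity and monotonicity, PN = (p₁ − p₀) / p₁.
PN = (0.68 − 0.22) / 0.68 = 0.46 / 0.68 ≈ 0.6765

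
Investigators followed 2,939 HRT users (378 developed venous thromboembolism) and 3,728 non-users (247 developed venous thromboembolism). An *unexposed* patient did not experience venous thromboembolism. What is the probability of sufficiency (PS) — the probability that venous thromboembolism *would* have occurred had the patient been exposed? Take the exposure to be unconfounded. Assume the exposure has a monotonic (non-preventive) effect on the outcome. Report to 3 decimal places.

p₁ = P(outcome | exposed) = 378/2939 = 0.12862
p₀ = P(outcome | unexposed) = 247/3728 = 0.066255
Under exogeneity and monotonicity, PS = (p₁ − p₀) / (1 − p₀).
PS = (0.12862 − 0.066255) / (1 − 0.066255) = 0.06236 / 0.93374 ≈ 0.0668

PS ≈ 0.067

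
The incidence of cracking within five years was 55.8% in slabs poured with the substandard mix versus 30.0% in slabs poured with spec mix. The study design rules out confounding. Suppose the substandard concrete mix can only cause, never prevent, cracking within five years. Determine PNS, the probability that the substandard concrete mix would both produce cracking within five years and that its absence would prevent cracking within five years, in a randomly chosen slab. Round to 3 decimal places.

p₁ = 0.558, p₀ = 0.3.
Under exogeneity and monotonicity, PNS = p₁ − p₀.
PNS = 0.558 − 0.3 = 0.258

PNS ≈ 0.258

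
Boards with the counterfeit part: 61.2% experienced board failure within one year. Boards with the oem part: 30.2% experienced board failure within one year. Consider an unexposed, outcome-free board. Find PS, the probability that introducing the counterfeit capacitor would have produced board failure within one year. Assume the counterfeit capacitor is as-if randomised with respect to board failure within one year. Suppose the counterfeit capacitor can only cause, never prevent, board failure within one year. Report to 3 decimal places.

PS ≈ 0.444

p₁ = 0.612, p₀ = 0.302.
Under exogeneity and monotonicity, PS = (p₁ − p₀) / (1 − p₀).
PS = (0.612 − 0.302) / (1 − 0.302) = 0.31 / 0.698 ≈ 0.4441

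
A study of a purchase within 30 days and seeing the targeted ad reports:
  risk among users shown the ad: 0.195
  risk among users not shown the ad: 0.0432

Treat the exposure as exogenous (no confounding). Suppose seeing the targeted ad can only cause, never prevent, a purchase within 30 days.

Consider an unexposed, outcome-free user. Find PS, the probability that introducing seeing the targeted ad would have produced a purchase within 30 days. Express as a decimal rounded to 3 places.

PS ≈ 0.159

Let p₁ = 0.195, p₀ = 0.0432.
Under exogeneity and monotonicity, PS = (p₁ − p₀) / (1 − p₀).
PS = (0.195 − 0.0432) / (1 − 0.0432) = 0.1518 / 0.9568 ≈ 0.1587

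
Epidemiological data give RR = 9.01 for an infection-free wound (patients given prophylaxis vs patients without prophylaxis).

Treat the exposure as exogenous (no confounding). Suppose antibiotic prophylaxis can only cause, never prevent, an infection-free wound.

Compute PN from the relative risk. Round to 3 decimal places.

PN ≈ 0.889

Under exogeneity and monotonicity, PN = (RR − 1) / RR = 1 − 1/RR.
PN = (9.01 − 1) / 9.01 = 8.01 / 9.01 ≈ 0.8890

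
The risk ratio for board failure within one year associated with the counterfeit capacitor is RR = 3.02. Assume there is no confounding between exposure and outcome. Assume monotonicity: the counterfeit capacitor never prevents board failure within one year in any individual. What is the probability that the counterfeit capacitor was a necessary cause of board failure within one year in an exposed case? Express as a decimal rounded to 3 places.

Under exogeneity and monotonicity, PN = (RR − 1) / RR = 1 − 1/RR.
PN = (3.02 − 1) / 3.02 = 2.02 / 3.02 ≈ 0.6689

PN ≈ 0.669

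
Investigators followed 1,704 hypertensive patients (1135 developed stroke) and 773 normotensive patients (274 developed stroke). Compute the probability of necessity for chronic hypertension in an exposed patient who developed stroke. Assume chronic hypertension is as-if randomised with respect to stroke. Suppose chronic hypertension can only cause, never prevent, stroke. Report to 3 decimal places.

p₁ = P(outcome | exposed) = 1135/1704 = 0.66608
p₀ = P(outcome | unexposed) = 274/773 = 0.35446
Under exogeneity and monotonicity, PN = (p₁ − p₀) / p₁.
PN = (0.66608 − 0.35446) / 0.66608 = 0.31162 / 0.66608 ≈ 0.4678

PN ≈ 0.468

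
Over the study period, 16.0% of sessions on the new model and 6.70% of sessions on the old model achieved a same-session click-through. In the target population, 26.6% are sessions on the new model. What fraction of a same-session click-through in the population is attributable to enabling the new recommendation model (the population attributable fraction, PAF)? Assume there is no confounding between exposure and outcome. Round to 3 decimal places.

PAF ≈ 0.270

p₁ = 0.16, p₀ = 0.067.
Overall risk P(Y=1) = π·p₁ + (1−π)·p₀ = 0.266×0.16 + 0.734×0.067 = 0.091738.
Under exogeneity, PAF = [P(Y=1) − p₀] / P(Y=1).
PAF = (0.091738 − 0.067) / 0.091738 ≈ 0.2697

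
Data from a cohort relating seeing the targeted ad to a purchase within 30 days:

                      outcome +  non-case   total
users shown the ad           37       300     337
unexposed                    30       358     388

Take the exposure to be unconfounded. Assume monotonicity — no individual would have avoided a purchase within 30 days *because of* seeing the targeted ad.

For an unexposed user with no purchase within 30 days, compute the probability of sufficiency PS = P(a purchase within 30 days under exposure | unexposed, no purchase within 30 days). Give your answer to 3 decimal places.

PS ≈ 0.035

p₁ = P(outcome | exposed) = 37/337 = 0.10979
p₀ = P(outcome | unexposed) = 30/388 = 0.07732
Under exogeneity and monotonicity, PS = (p₁ − p₀)/(1 − p₀).
PS = (0.10979 − 0.07732) / 0.92268 ≈ 0.0352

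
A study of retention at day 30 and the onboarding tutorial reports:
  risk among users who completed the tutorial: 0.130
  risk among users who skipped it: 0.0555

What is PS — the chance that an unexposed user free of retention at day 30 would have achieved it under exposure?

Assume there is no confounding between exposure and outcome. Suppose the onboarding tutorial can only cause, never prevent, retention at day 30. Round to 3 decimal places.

PS ≈ 0.079

Let p₁ = 0.13, p₀ = 0.0555.
Under exogeneity and monotonicity, PS = (p₁ − p₀) / (1 − p₀).
PS = (0.13 − 0.0555) / (1 − 0.0555) = 0.0745 / 0.9445 ≈ 0.0789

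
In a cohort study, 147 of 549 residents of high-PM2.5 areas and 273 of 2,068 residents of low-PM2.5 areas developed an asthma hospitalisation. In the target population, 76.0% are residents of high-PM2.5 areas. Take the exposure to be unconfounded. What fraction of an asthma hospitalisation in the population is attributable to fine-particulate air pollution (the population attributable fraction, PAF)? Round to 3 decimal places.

p₁ = P(outcome | exposed) = 147/549 = 0.26776
p₀ = P(outcome | unexposed) = 273/2068 = 0.13201
Overall risk P(Y=1) = π·p₁ + (1−π)·p₀ = 0.76×0.26776 + 0.24×0.13201 = 0.23518.
Under exogeneity, PAF = [P(Y=1) − p₀] / P(Y=1).
PAF = (0.23518 − 0.13201) / 0.23518 ≈ 0.4387

PAF ≈ 0.439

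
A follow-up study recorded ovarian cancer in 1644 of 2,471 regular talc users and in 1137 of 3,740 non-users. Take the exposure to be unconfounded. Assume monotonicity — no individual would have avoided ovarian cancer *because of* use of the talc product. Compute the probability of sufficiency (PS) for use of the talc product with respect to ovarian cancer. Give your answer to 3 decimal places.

PS ≈ 0.519

p₁ = P(outcome | exposed) = 1644/2471 = 0.66532
p₀ = P(outcome | unexposed) = 1137/3740 = 0.30401
Under exogeneity and monotonicity, PS = (p₁ − p₀) / (1 − p₀).
PS = (0.66532 − 0.30401) / (1 − 0.30401) = 0.36131 / 0.69599 ≈ 0.5191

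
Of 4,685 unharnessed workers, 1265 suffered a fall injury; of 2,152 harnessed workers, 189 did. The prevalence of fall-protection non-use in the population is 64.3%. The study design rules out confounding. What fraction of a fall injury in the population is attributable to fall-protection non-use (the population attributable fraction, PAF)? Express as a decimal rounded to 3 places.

PAF ≈ 0.572

p₁ = P(outcome | exposed) = 1265/4685 = 0.27001
p₀ = P(outcome | unexposed) = 189/2152 = 0.087825
Overall risk P(Y=1) = π·p₁ + (1−π)·p₀ = 0.643×0.27001 + 0.357×0.087825 = 0.20497.
Under exogeneity, PAF = [P(Y=1) − p₀] / P(Y=1).
PAF = (0.20497 − 0.087825) / 0.20497 ≈ 0.5715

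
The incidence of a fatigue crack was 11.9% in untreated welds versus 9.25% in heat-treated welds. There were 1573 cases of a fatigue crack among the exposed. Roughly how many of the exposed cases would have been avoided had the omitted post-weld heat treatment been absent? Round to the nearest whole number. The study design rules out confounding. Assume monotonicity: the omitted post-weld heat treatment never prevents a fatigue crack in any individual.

about 350 cases

p₁ = 0.119, p₀ = 0.0925.
PN = (p₁ − p₀)/p₁ = (0.119 − 0.0925) / 0.119 ≈ 0.22269.
Attributable cases ≈ PN × (exposed cases) = 0.22269 × 1573 ≈ 350.29.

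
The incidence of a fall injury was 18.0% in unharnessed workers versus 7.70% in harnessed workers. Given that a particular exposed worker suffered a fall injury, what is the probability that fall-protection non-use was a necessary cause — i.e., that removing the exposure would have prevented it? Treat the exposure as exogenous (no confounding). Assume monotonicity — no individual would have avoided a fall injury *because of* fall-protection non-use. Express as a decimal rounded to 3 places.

p₁ = 0.18, p₀ = 0.077.
Under exogeneity and monotonicity, PN = (p₁ − p₀) / p₁.
PN = (0.18 − 0.077) / 0.18 = 0.103 / 0.18 ≈ 0.5722

PN ≈ 0.572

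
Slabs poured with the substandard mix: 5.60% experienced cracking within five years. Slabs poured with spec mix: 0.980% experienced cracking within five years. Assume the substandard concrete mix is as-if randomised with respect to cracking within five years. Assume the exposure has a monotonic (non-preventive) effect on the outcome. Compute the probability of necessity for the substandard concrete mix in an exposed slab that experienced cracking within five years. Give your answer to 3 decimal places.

PN ≈ 0.825

p₁ = 0.056, p₀ = 0.0098.
Under exogeneity and monotonicity, PN = (p₁ − p₀) / p₁.
PN = (0.056 − 0.0098) / 0.056 = 0.0462 / 0.056 ≈ 0.8250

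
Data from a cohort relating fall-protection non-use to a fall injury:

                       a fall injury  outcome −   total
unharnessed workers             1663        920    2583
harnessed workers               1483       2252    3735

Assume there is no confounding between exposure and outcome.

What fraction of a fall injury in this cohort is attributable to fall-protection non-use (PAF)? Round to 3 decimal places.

PAF ≈ 0.203

p₁ = P(outcome | exposed) = 1663/2583 = 0.64383
p₀ = P(outcome | unexposed) = 1483/3735 = 0.39705
Exposure prevalence π = 2583/6318 = 0.40883; overall risk P(Y=1) = 0.49794.
Under exogeneity, PAF = [P(Y=1) − p₀]/P(Y=1).
PAF = (0.49794 − 0.39705) / 0.49794 ≈ 0.2026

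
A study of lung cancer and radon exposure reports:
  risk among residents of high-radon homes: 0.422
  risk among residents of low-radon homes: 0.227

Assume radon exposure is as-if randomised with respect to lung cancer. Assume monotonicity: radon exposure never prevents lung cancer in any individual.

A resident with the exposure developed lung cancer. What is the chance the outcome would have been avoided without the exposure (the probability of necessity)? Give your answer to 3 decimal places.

Let p₁ = 0.422, p₀ = 0.227.
Under exogeneity and monotonicity, PN = (p₁ − p₀) / p₁.
PN = (0.422 − 0.227) / 0.422 = 0.195 / 0.422 ≈ 0.4621

PN ≈ 0.462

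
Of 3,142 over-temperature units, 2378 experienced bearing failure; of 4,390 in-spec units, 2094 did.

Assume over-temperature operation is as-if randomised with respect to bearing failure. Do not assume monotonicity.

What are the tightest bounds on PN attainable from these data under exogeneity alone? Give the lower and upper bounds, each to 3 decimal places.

p₁ = P(outcome | exposed) = 2378/3142 = 0.75684
p₀ = P(outcome | unexposed) = 2094/4390 = 0.47699
Under exogeneity alone the bounds on PN are max{0,(p₁−p₀)/p₁} ≤ PN ≤ min{1,(1−p₀)/p₁}.
  lower = (p₁ − p₀)/p₁ = 0.27985 / 0.75684 ≈ 0.3698
  upper = min{1, (1 − p₀)/p₁} = 0.52301 / 0.75684 ≈ 0.6910

0.370 ≤ PN ≤ 0.691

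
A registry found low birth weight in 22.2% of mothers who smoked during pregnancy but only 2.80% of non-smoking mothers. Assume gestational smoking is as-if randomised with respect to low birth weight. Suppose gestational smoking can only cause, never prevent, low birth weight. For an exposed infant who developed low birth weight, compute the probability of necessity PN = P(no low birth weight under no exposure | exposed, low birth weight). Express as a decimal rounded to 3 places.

p₁ = 0.222, p₀ = 0.028.
Under exogeneity and monotonicity, PN = (p₁ − p₀) / p₁.
PN = (0.222 − 0.028) / 0.222 = 0.194 / 0.222 ≈ 0.8739

PN ≈ 0.874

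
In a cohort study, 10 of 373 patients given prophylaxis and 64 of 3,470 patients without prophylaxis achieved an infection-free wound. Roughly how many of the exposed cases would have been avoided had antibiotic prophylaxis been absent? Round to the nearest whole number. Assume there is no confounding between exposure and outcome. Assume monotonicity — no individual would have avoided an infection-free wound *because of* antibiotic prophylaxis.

p₁ = P(outcome | exposed) = 10/373 = 0.02681
p₀ = P(outcome | unexposed) = 64/3470 = 0.018444
PN = (p₁ − p₀)/p₁ = (0.02681 − 0.018444) / 0.02681 ≈ 0.31205.
Attributable cases ≈ PN × (exposed cases) = 0.31205 × 10 ≈ 3.12.

about 3 cases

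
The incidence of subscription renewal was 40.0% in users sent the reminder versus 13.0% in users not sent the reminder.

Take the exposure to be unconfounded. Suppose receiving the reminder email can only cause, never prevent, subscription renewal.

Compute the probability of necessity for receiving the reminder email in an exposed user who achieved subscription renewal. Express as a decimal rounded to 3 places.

PN ≈ 0.675

p₁ = 0.4, p₀ = 0.13.
Under exogeneity and monotonicity, PN = (p₁ − p₀) / p₁.
PN = (0.4 − 0.13) / 0.4 = 0.27 / 0.4 ≈ 0.6750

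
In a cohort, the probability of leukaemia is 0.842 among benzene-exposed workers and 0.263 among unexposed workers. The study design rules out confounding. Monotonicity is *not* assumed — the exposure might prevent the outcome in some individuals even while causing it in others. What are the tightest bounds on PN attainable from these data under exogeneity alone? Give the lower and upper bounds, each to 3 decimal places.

Let p₁ = 0.842, p₀ = 0.263.
Under exogeneity alone the bounds on PN are max{0,(p₁−p₀)/p₁} ≤ PN ≤ min{1,(1−p₀)/p₁}.
  lower = (p₁ − p₀)/p₁ = 0.579 / 0.842 ≈ 0.6876
  upper = min{1, (1 − p₀)/p₁} = 0.737 / 0.842 ≈ 0.8753

0.688 ≤ PN ≤ 0.875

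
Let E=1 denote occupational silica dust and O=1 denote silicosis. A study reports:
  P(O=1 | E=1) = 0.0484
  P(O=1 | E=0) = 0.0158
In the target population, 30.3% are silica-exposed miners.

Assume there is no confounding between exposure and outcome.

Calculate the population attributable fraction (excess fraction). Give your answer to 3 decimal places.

Let p₁ = 0.0484, p₀ = 0.0158.
Overall risk P(Y=1) = π·p₁ + (1−π)·p₀ = 0.303×0.0484 + 0.697×0.0158 = 0.025678.
Under exogeneity, PAF = [P(Y=1) − p₀] / P(Y=1).
PAF = (0.025678 − 0.0158) / 0.025678 ≈ 0.3847

PAF ≈ 0.385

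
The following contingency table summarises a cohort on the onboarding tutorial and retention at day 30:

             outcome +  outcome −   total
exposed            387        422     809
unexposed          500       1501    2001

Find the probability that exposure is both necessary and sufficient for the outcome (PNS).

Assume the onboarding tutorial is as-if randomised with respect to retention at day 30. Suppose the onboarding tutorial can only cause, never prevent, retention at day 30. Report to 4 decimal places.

p₁ = P(outcome | exposed) = 387/809 = 0.47837
p₀ = P(outcome | unexposed) = 500/2001 = 0.24988
Under exogeneity and monotonicity, PNS = p₁ − p₀.
PNS = 0.47837 − 0.24988 = 0.22849

PNS ≈ 0.2285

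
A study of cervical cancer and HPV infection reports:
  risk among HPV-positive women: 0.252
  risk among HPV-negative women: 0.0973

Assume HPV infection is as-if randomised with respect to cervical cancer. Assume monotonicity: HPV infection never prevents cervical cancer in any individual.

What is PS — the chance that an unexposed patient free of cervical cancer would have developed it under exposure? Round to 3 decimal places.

Let p₁ = 0.252, p₀ = 0.0973.
Under exogeneity and monotonicity, PS = (p₁ − p₀) / (1 − p₀).
PS = (0.252 − 0.0973) / (1 − 0.0973) = 0.1547 / 0.9027 ≈ 0.1714

PS ≈ 0.171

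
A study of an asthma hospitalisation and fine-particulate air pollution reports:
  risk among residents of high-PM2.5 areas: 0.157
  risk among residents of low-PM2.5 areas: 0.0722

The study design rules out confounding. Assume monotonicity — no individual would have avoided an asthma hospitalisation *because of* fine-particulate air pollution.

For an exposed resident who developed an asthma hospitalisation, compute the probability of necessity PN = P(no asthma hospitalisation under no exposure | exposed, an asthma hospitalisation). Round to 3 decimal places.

Let p₁ = 0.157, p₀ = 0.0722.
Under exogeneity and monotonicity, PN = (p₁ − p₀) / p₁.
PN = (0.157 − 0.0722) / 0.157 = 0.0848 / 0.157 ≈ 0.5401

PN ≈ 0.540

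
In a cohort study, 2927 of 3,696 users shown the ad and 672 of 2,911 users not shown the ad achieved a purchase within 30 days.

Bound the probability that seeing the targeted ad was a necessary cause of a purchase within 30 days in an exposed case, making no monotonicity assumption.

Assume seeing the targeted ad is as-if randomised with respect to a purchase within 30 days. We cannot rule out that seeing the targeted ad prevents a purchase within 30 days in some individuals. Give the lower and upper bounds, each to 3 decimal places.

0.709 ≤ PN ≤ 0.971

p₁ = P(outcome | exposed) = 2927/3696 = 0.79194
p₀ = P(outcome | unexposed) = 672/2911 = 0.23085
Under exogeneity alone the bounds on PN are max{0,(p₁−p₀)/p₁} ≤ PN ≤ min{1,(1−p₀)/p₁}.
  lower = (p₁ − p₀)/p₁ = 0.56109 / 0.79194 ≈ 0.7085
  upper = min{1, (1 − p₀)/p₁} = 0.76915 / 0.79194 ≈ 0.9712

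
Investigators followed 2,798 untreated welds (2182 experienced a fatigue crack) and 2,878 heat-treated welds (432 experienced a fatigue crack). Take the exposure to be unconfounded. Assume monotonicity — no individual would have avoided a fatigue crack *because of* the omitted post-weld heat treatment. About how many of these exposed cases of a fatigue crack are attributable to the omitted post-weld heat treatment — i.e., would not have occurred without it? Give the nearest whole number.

about 1762 cases

p₁ = P(outcome | exposed) = 2182/2798 = 0.77984
p₀ = P(outcome | unexposed) = 432/2878 = 0.1501
PN = (p₁ − p₀)/p₁ = (0.77984 − 0.1501) / 0.77984 ≈ 0.80752.
Attributable cases ≈ PN × (exposed cases) = 0.80752 × 2182 ≈ 1762.01.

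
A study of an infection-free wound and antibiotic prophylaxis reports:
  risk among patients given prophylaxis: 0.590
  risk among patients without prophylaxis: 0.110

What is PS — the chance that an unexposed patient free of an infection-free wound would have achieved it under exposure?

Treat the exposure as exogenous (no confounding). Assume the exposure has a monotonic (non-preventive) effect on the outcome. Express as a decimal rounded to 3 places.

PS ≈ 0.539

Let p₁ = 0.59, p₀ = 0.11.
Under exogeneity and monotonicity, PS = (p₁ − p₀) / (1 − p₀).
PS = (0.59 − 0.11) / (1 − 0.11) = 0.48 / 0.89 ≈ 0.5393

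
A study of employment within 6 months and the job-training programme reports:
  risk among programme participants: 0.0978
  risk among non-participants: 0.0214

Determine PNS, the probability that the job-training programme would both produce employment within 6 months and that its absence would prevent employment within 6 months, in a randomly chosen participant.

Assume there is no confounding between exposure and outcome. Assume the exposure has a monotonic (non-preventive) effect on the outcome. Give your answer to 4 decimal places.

PNS ≈ 0.0764

Let p₁ = 0.0978, p₀ = 0.0214.
Under exogeneity and monotonicity, PNS = p₁ − p₀.
PNS = 0.0978 − 0.0214 = 0.0764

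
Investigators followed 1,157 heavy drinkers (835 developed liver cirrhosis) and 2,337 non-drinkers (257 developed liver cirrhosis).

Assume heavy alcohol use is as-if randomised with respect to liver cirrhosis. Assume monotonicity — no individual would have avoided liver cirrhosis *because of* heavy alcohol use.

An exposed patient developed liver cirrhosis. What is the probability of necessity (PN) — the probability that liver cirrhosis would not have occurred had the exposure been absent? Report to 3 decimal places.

p₁ = P(outcome | exposed) = 835/1157 = 0.72169
p₀ = P(outcome | unexposed) = 257/2337 = 0.10997
Under exogeneity and monotonicity, PN = (p₁ − p₀) / p₁.
PN = (0.72169 − 0.10997) / 0.72169 = 0.61172 / 0.72169 ≈ 0.8476

PN ≈ 0.848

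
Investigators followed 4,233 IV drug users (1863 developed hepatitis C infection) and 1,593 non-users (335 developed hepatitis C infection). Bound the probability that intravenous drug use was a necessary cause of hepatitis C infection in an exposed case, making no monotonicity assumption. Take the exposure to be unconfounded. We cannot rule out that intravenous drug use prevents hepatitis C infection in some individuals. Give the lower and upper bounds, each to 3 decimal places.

0.522 ≤ PN ≤ 1.000

p₁ = P(outcome | exposed) = 1863/4233 = 0.44011
p₀ = P(outcome | unexposed) = 335/1593 = 0.2103
Under exogeneity alone the bounds on PN are max{0,(p₁−p₀)/p₁} ≤ PN ≤ min{1,(1−p₀)/p₁}.
  lower = (p₁ − p₀)/p₁ = 0.22982 / 0.44011 ≈ 0.5222
  upper = min{1, (1 − p₀)/p₁} = 0.7897 / 0.44011 ≈ 1.7943 → capped at 1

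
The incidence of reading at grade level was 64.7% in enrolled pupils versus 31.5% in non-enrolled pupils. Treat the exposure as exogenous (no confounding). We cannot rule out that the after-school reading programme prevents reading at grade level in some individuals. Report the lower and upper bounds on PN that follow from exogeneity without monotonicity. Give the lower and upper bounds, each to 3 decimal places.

p₁ = 0.647, p₀ = 0.315.
Under exogeneity alone the bounds on PN are max{0,(p₁−p₀)/p₁} ≤ PN ≤ min{1,(1−p₀)/p₁}.
  lower = (p₁ − p₀)/p₁ = 0.332 / 0.647 ≈ 0.5131
  upper = min{1, (1 − p₀)/p₁} = 0.685 / 0.647 ≈ 1.0587 → capped at 1

0.513 ≤ PN ≤ 1.000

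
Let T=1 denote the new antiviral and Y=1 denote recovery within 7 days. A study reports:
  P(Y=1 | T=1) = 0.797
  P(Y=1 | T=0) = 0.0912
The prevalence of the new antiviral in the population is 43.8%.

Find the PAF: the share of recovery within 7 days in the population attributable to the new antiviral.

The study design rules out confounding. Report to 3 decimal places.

PAF ≈ 0.772

Let p₁ = 0.797, p₀ = 0.0912.
Overall risk P(Y=1) = π·p₁ + (1−π)·p₀ = 0.438×0.797 + 0.562×0.0912 = 0.40034.
Under exogeneity, PAF = [P(Y=1) − p₀] / P(Y=1).
PAF = (0.40034 − 0.0912) / 0.40034 ≈ 0.7722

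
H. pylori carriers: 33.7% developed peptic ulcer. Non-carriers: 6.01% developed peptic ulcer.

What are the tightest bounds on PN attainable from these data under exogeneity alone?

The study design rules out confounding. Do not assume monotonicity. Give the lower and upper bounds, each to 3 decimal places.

0.822 ≤ PN ≤ 1.000

p₁ = 0.337, p₀ = 0.0601.
Under exogeneity alone the bounds on PN are max{0,(p₁−p₀)/p₁} ≤ PN ≤ min{1,(1−p₀)/p₁}.
  lower = (p₁ − p₀)/p₁ = 0.2769 / 0.337 ≈ 0.8217
  upper = min{1, (1 − p₀)/p₁} = 0.9399 / 0.337 ≈ 2.7890 → capped at 1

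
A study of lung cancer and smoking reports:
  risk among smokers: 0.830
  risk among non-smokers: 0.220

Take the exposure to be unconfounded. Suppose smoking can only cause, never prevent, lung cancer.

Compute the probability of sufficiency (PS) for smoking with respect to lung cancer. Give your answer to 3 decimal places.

PS ≈ 0.782

Let p₁ = 0.83, p₀ = 0.22.
Under exogeneity and monotonicity, PS = (p₁ − p₀) / (1 − p₀).
PS = (0.83 − 0.22) / (1 − 0.22) = 0.61 / 0.78 ≈ 0.7821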